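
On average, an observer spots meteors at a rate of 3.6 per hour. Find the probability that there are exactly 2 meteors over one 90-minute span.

0.0659

Over the interval, μ = 3.6 × 1.5 = 5.4 (a 90-minute span = 1.5 hours).
P(N = 2) = e^(−μ) μ^2/2! = e^(−5.4) · 5.4^2/2 ≈ 0.0659.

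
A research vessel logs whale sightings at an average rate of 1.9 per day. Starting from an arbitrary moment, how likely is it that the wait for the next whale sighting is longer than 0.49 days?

0.3942

The wait for the next event is exponential with rate λ = 1.9 per day.
P(T > 0.49) = e^(−λt) = e^(−1.9 × 0.49) = e^(−0.931) ≈ 0.3942.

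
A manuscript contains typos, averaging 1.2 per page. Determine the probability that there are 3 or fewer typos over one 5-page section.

Over the interval, μ = 1.2 × 5 = 6 (a 5-page section = 5 pages).
P(N ≤ 3) = Σ_{j=0}^{3} e^(−μ) μ^j/j! ≈ 0.1512.

0.1512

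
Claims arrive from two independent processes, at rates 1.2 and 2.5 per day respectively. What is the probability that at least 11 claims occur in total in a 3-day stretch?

0.5520

Independent Poisson processes superpose: combined rate λ = 1.2 + 2.5 = 3.7 per day.
Over the interval, μ = 3.7 × 3 = 11.1 (a 3-day stretch = 3 days).
P(N ≥ 11) = 1 − P(N ≤ 10) ≈ 0.5520.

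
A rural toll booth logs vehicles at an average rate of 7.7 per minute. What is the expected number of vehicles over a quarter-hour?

115.5

E[N] = λt = 7.7 × 15 = 115.5 (a quarter-hour = 15 minutes).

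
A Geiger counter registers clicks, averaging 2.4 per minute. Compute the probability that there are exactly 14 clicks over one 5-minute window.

Over the interval, μ = 2.4 × 5 = 12 (a 5-minute window = 5 minutes).
P(N = 14) = e^(−μ) μ^14/14! = e^(−12) · 12^14/87178291200 ≈ 0.0905.

0.0905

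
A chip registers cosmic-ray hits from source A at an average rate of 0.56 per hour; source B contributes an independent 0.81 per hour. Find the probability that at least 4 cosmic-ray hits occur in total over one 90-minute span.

Independent Poisson processes superpose: combined rate λ = 0.56 + 0.81 = 1.37 per hour.
Over the interval, μ = 1.37 × 1.5 = 2.055 (a 90-minute span = 1.5 hours).
P(N ≥ 4) = 1 − P(N ≤ 3) ≈ 0.1529.

0.1529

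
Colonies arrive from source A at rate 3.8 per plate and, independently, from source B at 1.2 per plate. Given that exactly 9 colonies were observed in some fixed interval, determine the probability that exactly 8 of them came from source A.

0.2404

Given the total, each event is independently from source A with probability p = λ_A/(λ_A+λ_B) = 3.8/5 = 0.7600.
So K ~ Binomial(9, 3.8/5): P(K = 8) = C(9,8) · (3.8/5)^8 · (1.2/5)^1 ≈ 0.2404.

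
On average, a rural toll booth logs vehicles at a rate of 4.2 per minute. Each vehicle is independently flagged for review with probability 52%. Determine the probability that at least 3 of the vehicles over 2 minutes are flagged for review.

0.8110

Thinning: the vehicles that are flagged for review themselves form a Poisson process with rate 0.52 × 4.2 = 2.184 per minute.
Over the interval, μ = 2.184 × 2 = 4.368 (2 minutes).
P(N ≥ 3) = 1 − P(N ≤ 2) ≈ 0.8110.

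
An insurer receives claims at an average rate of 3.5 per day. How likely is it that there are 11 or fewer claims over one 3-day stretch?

0.6387

Over the interval, μ = 3.5 × 3 = 10.5 (a 3-day stretch = 3 days).
P(N ≤ 11) = Σ_{j=0}^{11} e^(−μ) μ^j/j! ≈ 0.6387.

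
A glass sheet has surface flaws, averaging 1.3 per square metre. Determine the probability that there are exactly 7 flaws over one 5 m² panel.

Over the interval, μ = 1.3 × 5 = 6.5 (a 5 m² panel = 5 square metres).
P(N = 7) = e^(−μ) μ^7/7! = e^(−6.5) · 6.5^7/5040 ≈ 0.1462.

0.1462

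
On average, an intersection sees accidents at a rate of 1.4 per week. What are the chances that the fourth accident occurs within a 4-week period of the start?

Over the interval, μ = 1.4 × 4 = 5.6 (a 4-week period = 4 weeks).
The fourth arrival falls in the interval iff at least 4 events occur there: P(S_4 ≤ t) = P(N ≥ 4) = 1 − P(N ≤ 3) ≈ 0.8094.

0.8094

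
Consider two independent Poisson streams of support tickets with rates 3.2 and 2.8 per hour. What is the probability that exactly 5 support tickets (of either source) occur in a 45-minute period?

Independent Poisson processes superpose: combined rate λ = 3.2 + 2.8 = 6 per hour.
Over the interval, μ = 6 × 0.75 = 4.5 (a 45-minute period = 0.75 hours).
P(N = 5) = e^(−4.5) · 4.5^5/5! ≈ 0.1708.

0.1708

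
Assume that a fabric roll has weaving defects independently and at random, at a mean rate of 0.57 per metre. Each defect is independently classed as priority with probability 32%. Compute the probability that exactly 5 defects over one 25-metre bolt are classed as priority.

0.1719

Thinning: the defects that are classed as priority themselves form a Poisson process with rate 0.32 × 0.57 = 0.1824 per metre.
Over the interval, μ = 0.1824 × 25 = 4.56 (a 25-metre bolt = 25 metres).
P(N = 5) = e^(−4.56) · 4.56^5/5! ≈ 0.1719.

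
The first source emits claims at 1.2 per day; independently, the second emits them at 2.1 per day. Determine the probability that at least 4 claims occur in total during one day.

Independent Poisson processes superpose: combined rate λ = 1.2 + 2.1 = 3.3 per day.
So μ = 3.3.
P(N ≥ 4) = 1 − P(N ≤ 3) ≈ 0.4197.

0.4197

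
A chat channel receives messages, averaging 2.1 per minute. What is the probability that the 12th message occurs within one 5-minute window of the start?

0.3613

Over the interval, μ = 2.1 × 5 = 10.5 (a 5-minute window = 5 minutes).
The 12th arrival falls in the interval iff at least 12 events occur there: P(S_12 ≤ t) = P(N ≥ 12) = 1 − P(N ≤ 11) ≈ 0.3613.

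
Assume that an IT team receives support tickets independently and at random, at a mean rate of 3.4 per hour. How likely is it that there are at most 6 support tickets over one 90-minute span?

0.7474

Over the interval, μ = 3.4 × 1.5 = 5.1 (a 90-minute span = 1.5 hours).
P(N ≤ 6) = Σ_{j=0}^{6} e^(−μ) μ^j/j! ≈ 0.7474.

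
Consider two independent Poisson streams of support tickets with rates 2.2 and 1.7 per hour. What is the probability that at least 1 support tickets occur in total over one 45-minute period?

Independent Poisson processes superpose: combined rate λ = 2.2 + 1.7 = 3.9 per hour.
Over the interval, μ = 3.9 × 0.75 = 2.925 (a 45-minute period = 0.75 hours).
P(N ≥ 1) = 1 − P(N ≤ 0) ≈ 0.9463.

0.9463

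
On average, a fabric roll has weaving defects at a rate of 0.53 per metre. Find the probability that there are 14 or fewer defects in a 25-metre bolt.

Over the interval, μ = 0.53 × 25 = 13.25 (a 25-metre bolt = 25 metres).
P(N ≤ 14) = Σ_{j=0}^{14} e^(−μ) μ^j/j! ≈ 0.6494.

0.6494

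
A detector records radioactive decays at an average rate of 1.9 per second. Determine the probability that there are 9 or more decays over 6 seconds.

Over the interval, μ = 1.9 × 6 = 11.4 (6 seconds).
P(N ≥ 9) = 1 − P(N ≤ 8) = 1 − Σ_{j=0}^{8} e^(−μ) μ^j/j! ≈ 0.8016.

0.8016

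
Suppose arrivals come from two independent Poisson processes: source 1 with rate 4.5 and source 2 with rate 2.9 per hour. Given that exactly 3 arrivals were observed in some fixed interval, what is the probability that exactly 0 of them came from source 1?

0.0602

Given the total, each event is independently from source 1 with probability p = λ_1/(λ_1+λ_2) = 4.5/7.4 ≈ 0.6081.
So K ~ Binomial(3, 4.5/7.4): P(K = 0) = C(3,0) · (4.5/7.4)^0 · (2.9/7.4)^3 ≈ 0.0602.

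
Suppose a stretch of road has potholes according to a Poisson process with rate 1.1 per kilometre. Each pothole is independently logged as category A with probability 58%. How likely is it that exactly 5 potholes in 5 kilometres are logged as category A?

0.1133

Thinning: the potholes that are logged as category A themselves form a Poisson process with rate 0.58 × 1.1 = 0.638 per kilometre.
Over the interval, μ = 0.638 × 5 = 3.19 (5 kilometres).
P(N = 5) = e^(−3.19) · 3.19^5/5! ≈ 0.1133.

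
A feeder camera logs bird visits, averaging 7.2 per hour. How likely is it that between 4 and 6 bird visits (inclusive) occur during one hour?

With mean μ = 7.2 per hour,
P(4 ≤ N ≤ 6) = Σ_{j=4}^{6} e^(−7.2) · 7.2^j/j! ≈ 0.3484.

0.3484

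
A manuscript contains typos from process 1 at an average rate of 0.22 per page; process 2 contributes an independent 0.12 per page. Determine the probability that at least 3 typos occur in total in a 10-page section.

0.6603

Independent Poisson processes superpose: combined rate λ = 0.22 + 0.12 = 0.34 per page.
Over the interval, μ = 0.34 × 10 = 3.4 (a 10-page section = 10 pages).
P(N ≥ 3) = 1 − P(N ≤ 2) ≈ 0.6603.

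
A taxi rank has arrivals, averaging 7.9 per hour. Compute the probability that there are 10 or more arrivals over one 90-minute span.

0.7443

Over the interval, μ = 7.9 × 1.5 = 11.85 (a 90-minute span = 1.5 hours).
P(N ≥ 10) = 1 − P(N ≤ 9) = 1 − Σ_{j=0}^{9} e^(−μ) μ^j/j! ≈ 0.7443.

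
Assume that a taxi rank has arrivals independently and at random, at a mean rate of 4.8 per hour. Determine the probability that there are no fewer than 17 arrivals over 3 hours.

Over the interval, μ = 4.8 × 3 = 14.4 (3 hours).
P(N ≥ 17) = 1 − P(N ≤ 16) = 1 − Σ_{j=0}^{16} e^(−μ) μ^j/j! ≈ 0.2796.

0.2796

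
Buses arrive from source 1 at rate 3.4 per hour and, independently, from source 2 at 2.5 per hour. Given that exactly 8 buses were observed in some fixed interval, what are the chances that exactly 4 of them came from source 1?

0.2489

Given the total, each event is independently from source 1 with probability p = λ_1/(λ_1+λ_2) = 3.4/5.9 ≈ 0.5763.
So K ~ Binomial(8, 3.4/5.9): P(K = 4) = C(8,4) · (3.4/5.9)^4 · (2.5/5.9)^4 ≈ 0.2489.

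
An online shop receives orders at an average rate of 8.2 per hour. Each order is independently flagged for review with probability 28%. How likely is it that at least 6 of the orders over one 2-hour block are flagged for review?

0.3129

Thinning: the orders that are flagged for review themselves form a Poisson process with rate 0.28 × 8.2 = 2.296 per hour.
Over the interval, μ = 2.296 × 2 = 4.592 (a 2-hour block = 2 hours).
P(N ≥ 6) = 1 − P(N ≤ 5) ≈ 0.3129.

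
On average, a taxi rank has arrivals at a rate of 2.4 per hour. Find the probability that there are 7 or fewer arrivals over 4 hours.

Over the interval, μ = 2.4 × 4 = 9.6 (4 hours).
P(N ≤ 7) = Σ_{j=0}^{7} e^(−μ) μ^j/j! ≈ 0.2584.

0.2584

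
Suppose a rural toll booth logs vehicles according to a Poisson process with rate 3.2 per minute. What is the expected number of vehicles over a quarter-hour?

E[N] = λt = 3.2 × 15 = 48 (a quarter-hour = 15 minutes).

48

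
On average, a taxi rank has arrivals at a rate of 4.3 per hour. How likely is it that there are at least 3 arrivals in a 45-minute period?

Over the interval, μ = 4.3 × 0.75 = 3.225 (a 45-minute period = 0.75 hours).
P(N ≥ 3) = 1 − P(N ≤ 2) = 1 − Σ_{j=0}^{2} e^(−μ) μ^j/j! ≈ 0.6253.

0.6253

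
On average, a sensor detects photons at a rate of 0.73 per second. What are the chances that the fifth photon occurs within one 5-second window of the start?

0.3031

Over the interval, μ = 0.73 × 5 = 3.65 (a 5-second window = 5 seconds).
The fifth arrival falls in the interval iff at least 5 events occur there: P(S_5 ≤ t) = P(N ≥ 5) = 1 − P(N ≤ 4) ≈ 0.3031.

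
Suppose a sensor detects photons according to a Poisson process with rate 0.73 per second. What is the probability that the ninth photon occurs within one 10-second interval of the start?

Over the interval, μ = 0.73 × 10 = 7.3 (a 10-second interval = 10 seconds).
The ninth arrival falls in the interval iff at least 9 events occur there: P(S_9 ≤ t) = P(N ≥ 9) = 1 − P(N ≤ 8) ≈ 0.3108.

0.3108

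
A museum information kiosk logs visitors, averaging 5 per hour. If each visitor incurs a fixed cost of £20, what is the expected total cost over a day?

£2400

E[N] = 5 × 24 = 120 (a day = 24 hours); E[cost] = 120 × £20 = £2400.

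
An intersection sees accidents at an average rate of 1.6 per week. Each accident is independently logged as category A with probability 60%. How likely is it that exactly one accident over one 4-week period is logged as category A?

0.0825

Thinning: the accidents that are logged as category A themselves form a Poisson process with rate 0.6 × 1.6 = 0.96 per week.
Over the interval, μ = 0.96 × 4 = 3.84 (a 4-week period = 4 weeks).
P(N = 1) = e^(−3.84) · 3.84^1/1! ≈ 0.0825.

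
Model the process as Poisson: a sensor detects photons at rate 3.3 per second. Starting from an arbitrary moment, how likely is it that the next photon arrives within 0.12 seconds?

Inter-arrival times are exponential with rate λ = 3.3 per second.
P(T ≤ 0.12) = 1 − e^(−λt) = 1 − e^(−3.3 × 0.12) = 1 − e^(−0.396) ≈ 0.3270.

0.3270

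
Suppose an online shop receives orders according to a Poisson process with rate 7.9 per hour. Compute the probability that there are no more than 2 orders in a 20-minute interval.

Over the interval, μ = 7.9 × 1/3 ≈ 2.63333 (a 20-minute interval = 1/3 hours).
P(N ≤ 2) = Σ_{j=0}^{2} e^(−μ) μ^j/j! ≈ 0.5101.

0.5101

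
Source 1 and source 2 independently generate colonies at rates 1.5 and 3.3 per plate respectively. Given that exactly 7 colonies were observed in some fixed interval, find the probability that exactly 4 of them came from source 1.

0.1085

Given the total, each event is independently from source 1 with probability p = λ_1/(λ_1+λ_2) = 1.5/4.8 = 0.3125.
So K ~ Binomial(7, 1.5/4.8): P(K = 4) = C(7,4) · (1.5/4.8)^4 · (3.3/4.8)^3 ≈ 0.1085.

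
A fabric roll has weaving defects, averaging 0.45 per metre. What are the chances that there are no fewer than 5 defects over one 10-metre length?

0.4679

Over the interval, μ = 0.45 × 10 = 4.5 (a 10-metre length = 10 metres).
P(N ≥ 5) = 1 − P(N ≤ 4) = 1 − Σ_{j=0}^{4} e^(−μ) μ^j/j! ≈ 0.4679.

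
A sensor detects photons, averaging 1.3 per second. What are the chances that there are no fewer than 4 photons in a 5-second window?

Over the interval, μ = 1.3 × 5 = 6.5 (a 5-second window = 5 seconds).
P(N ≥ 4) = 1 − P(N ≤ 3) = 1 − Σ_{j=0}^{3} e^(−μ) μ^j/j! ≈ 0.8882.

0.8882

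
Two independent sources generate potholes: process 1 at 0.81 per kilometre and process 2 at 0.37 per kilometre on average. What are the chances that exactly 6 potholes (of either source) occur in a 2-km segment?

Independent Poisson processes superpose: combined rate λ = 0.81 + 0.37 = 1.18 per kilometre.
Over the interval, μ = 1.18 × 2 = 2.36 (a 2-km segment = 2 kilometres).
P(N = 6) = e^(−2.36) · 2.36^6/6! ≈ 0.0227.

0.0227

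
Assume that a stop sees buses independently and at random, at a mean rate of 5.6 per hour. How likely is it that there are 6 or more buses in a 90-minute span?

Over the interval, μ = 5.6 × 1.5 = 8.4 (a 90-minute span = 1.5 hours).
P(N ≥ 6) = 1 − P(N ≤ 5) = 1 − Σ_{j=0}^{5} e^(−μ) μ^j/j! ≈ 0.8427.

0.8427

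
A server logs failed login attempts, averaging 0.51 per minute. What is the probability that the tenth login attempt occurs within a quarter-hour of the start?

Over the interval, μ = 0.51 × 15 = 7.65 (a quarter-hour = 15 minutes).
The tenth arrival falls in the interval iff at least 10 events occur there: P(S_10 ≤ t) = P(N ≥ 10) = 1 − P(N ≤ 9) ≈ 0.2410.

0.2410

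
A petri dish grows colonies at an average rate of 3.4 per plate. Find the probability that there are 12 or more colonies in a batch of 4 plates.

0.7048

Over the interval, μ = 3.4 × 4 = 13.6 (a batch of 4 plates = 4 plates).
P(N ≥ 12) = 1 − P(N ≤ 11) = 1 − Σ_{j=0}^{11} e^(−μ) μ^j/j! ≈ 0.7048.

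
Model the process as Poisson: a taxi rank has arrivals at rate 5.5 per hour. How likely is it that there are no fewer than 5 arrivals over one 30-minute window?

0.1446

Over the interval, μ = 5.5 × 0.5 = 2.75 (a 30-minute window = 0.5 hours).
P(N ≥ 5) = 1 − P(N ≤ 4) = 1 − Σ_{j=0}^{4} e^(−μ) μ^j/j! ≈ 0.1446.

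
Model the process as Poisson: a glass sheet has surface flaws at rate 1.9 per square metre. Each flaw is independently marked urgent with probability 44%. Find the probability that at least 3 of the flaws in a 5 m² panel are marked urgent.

0.7871

Thinning: the flaws that are marked urgent themselves form a Poisson process with rate 0.44 × 1.9 = 0.836 per square metre.
Over the interval, μ = 0.836 × 5 = 4.18 (a 5 m² panel = 5 square metres).
P(N ≥ 3) = 1 − P(N ≤ 2) ≈ 0.7871.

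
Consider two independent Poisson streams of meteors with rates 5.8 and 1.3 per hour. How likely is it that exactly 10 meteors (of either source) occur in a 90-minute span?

0.1226

Independent Poisson processes superpose: combined rate λ = 5.8 + 1.3 = 7.1 per hour.
Over the interval, μ = 7.1 × 1.5 = 10.65 (a 90-minute span = 1.5 hours).
P(N = 10) = e^(−10.65) · 10.65^10/10! ≈ 0.1226.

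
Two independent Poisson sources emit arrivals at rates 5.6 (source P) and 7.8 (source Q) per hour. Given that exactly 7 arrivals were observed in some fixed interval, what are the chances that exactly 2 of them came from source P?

Given the total, each event is independently from source P with probability p = λ_P/(λ_P+λ_Q) = 5.6/13.4 ≈ 0.4179.
So K ~ Binomial(7, 5.6/13.4): P(K = 2) = C(7,2) · (5.6/13.4)^2 · (7.8/13.4)^5 ≈ 0.2451.

0.2451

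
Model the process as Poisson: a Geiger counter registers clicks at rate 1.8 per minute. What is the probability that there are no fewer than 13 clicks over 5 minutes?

Over the interval, μ = 1.8 × 5 = 9 (5 minutes).
P(N ≥ 13) = 1 − P(N ≤ 12) = 1 − Σ_{j=0}^{12} e^(−μ) μ^j/j! ≈ 0.1242.

0.1242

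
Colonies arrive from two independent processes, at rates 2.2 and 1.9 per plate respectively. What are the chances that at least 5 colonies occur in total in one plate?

Independent Poisson processes superpose: combined rate λ = 2.2 + 1.9 = 4.1 per plate.
So μ = 4.1.
P(N ≥ 5) = 1 − P(N ≤ 4) ≈ 0.3907.

0.3907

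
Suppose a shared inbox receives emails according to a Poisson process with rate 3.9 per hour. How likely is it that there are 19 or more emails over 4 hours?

0.2253

Over the interval, μ = 3.9 × 4 = 15.6 (4 hours).
P(N ≥ 19) = 1 − P(N ≤ 18) = 1 − Σ_{j=0}^{18} e^(−μ) μ^j/j! ≈ 0.2253.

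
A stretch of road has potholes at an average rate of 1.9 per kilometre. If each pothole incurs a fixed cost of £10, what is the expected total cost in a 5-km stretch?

E[N] = 1.9 × 5 = 9.5 (a 5-km stretch = 5 kilometres); E[cost] = 9.5 × £10 = £95.

£95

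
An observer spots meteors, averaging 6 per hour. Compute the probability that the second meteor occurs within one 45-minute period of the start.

Over the interval, μ = 6 × 0.75 = 4.5 (a 45-minute period = 0.75 hours).
The second arrival falls in the interval iff at least 2 events occur there: P(S_2 ≤ t) = P(N ≥ 2) = 1 − P(N ≤ 1) ≈ 0.9389.

0.9389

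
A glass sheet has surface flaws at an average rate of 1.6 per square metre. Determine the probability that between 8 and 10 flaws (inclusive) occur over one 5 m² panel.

Over the interval, μ = 1.6 × 5 = 8 (a 5 m² panel = 5 square metres).
P(8 ≤ N ≤ 10) = Σ_{j=8}^{10} e^(−8) · 8^j/j! ≈ 0.3629.

0.3629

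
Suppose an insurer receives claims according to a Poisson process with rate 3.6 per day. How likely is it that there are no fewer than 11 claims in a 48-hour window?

0.1133

Over the interval, μ = 3.6 × 2 = 7.2 (a 48-hour window = 2 days).
P(N ≥ 11) = 1 − P(N ≤ 10) = 1 − Σ_{j=0}^{10} e^(−μ) μ^j/j! ≈ 0.1133.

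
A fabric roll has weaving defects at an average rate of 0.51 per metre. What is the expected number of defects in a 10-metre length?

E[N] = λt = 0.51 × 10 = 5.1 (a 10-metre length = 10 metres).

5.1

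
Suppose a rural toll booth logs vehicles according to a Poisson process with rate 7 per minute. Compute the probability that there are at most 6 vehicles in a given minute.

0.4497

With mean μ = 7 per minute,
P(N ≤ 6) = Σ_{j=0}^{6} e^(−μ) μ^j/j! ≈ 0.4497.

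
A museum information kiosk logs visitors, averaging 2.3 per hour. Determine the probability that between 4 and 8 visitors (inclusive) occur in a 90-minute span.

Over the interval, μ = 2.3 × 1.5 = 3.45 (a 90-minute span = 1.5 hours).
P(4 ≤ N ≤ 8) = Σ_{j=4}^{8} e^(−3.45) · 3.45^j/j! ≈ 0.4435.

0.4435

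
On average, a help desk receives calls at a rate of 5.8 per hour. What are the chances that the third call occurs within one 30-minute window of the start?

0.5540

Over the interval, μ = 5.8 × 0.5 = 2.9 (a 30-minute window = 0.5 hours).
The third arrival falls in the interval iff at least 3 events occur there: P(S_3 ≤ t) = P(N ≥ 3) = 1 − P(N ≤ 2) ≈ 0.5540.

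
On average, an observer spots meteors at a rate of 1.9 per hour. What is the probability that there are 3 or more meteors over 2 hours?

Over the interval, μ = 1.9 × 2 = 3.8 (2 hours).
P(N ≥ 3) = 1 − P(N ≤ 2) = 1 − Σ_{j=0}^{2} e^(−μ) μ^j/j! ≈ 0.7311.

0.7311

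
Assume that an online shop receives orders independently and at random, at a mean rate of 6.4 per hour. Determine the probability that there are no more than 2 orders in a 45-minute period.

Over the interval, μ = 6.4 × 0.75 = 4.8 (a 45-minute period = 0.75 hours).
P(N ≤ 2) = Σ_{j=0}^{2} e^(−μ) μ^j/j! ≈ 0.1425.

0.1425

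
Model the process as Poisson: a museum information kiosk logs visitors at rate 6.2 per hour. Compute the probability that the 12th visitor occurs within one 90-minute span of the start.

0.2270

Over the interval, μ = 6.2 × 1.5 = 9.3 (a 90-minute span = 1.5 hours).
The 12th arrival falls in the interval iff at least 12 events occur there: P(S_12 ≤ t) = P(N ≥ 12) = 1 − P(N ≤ 11) ≈ 0.2270.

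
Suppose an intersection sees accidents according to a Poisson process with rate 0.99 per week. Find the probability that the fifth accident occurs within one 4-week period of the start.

0.3633

Over the interval, μ = 0.99 × 4 = 3.96 (a 4-week period = 4 weeks).
The fifth arrival falls in the interval iff at least 5 events occur there: P(S_5 ≤ t) = P(N ≥ 5) = 1 − P(N ≤ 4) ≈ 0.3633.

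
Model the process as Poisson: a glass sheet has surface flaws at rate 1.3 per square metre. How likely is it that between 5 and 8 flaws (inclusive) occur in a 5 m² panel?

0.5679

Over the interval, μ = 1.3 × 5 = 6.5 (a 5 m² panel = 5 square metres).
P(5 ≤ N ≤ 8) = Σ_{j=5}^{8} e^(−6.5) · 6.5^j/j! ≈ 0.5679.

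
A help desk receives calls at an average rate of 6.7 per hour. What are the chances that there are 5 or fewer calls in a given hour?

0.3406

With mean μ = 6.7 per hour,
P(N ≤ 5) = Σ_{j=0}^{5} e^(−μ) μ^j/j! ≈ 0.3406.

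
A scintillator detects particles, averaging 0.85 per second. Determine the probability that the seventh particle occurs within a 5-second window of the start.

Over the interval, μ = 0.85 × 5 = 4.25 (a 5-second window = 5 seconds).
The seventh arrival falls in the interval iff at least 7 events occur there: P(S_7 ≤ t) = P(N ≥ 7) = 1 − P(N ≤ 6) ≈ 0.1383.

0.1383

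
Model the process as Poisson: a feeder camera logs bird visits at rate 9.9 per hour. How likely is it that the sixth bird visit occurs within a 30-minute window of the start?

Over the interval, μ = 9.9 × 0.5 = 4.95 (a 30-minute window = 0.5 hours).
The sixth arrival falls in the interval iff at least 6 events occur there: P(S_6 ≤ t) = P(N ≥ 6) = 1 − P(N ≤ 5) ≈ 0.3753.

0.3753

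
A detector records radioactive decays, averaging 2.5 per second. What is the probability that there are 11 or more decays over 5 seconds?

Over the interval, μ = 2.5 × 5 = 12.5 (5 seconds).
P(N ≥ 11) = 1 − P(N ≤ 10) = 1 − Σ_{j=0}^{10} e^(−μ) μ^j/j! ≈ 0.7029.

0.7029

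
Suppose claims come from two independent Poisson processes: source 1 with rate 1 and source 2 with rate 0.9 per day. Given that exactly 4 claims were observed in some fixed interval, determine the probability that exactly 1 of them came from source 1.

Given the total, each event is independently from source 1 with probability p = λ_1/(λ_1+λ_2) = 1/1.9 ≈ 0.5263.
So K ~ Binomial(4, 1/1.9): P(K = 1) = C(4,1) · (1/1.9)^1 · (0.9/1.9)^3 ≈ 0.2238.

0.2238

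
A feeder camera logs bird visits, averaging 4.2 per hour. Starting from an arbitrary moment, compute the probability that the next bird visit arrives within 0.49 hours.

Inter-arrival times are exponential with rate λ = 4.2 per hour.
P(T ≤ 0.49) = 1 − e^(−λt) = 1 − e^(−4.2 × 0.49) = 1 − e^(−2.058) ≈ 0.8723.

0.8723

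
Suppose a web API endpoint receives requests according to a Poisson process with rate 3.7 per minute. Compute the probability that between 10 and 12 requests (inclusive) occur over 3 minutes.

Over the interval, μ = 3.7 × 3 = 11.1 (3 minutes).
P(10 ≤ N ≤ 12) = Σ_{j=10}^{12} e^(−11.1) · 11.1^j/j! ≈ 0.3479.

0.3479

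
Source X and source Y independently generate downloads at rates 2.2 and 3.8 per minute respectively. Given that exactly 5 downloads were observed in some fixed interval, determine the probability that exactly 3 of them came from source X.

Given the total, each event is independently from source X with probability p = λ_X/(λ_X+λ_Y) = 2.2/6 ≈ 0.3667.
So K ~ Binomial(5, 2.2/6): P(K = 3) = C(5,3) · (2.2/6)^3 · (3.8/6)^2 ≈ 0.1977.

0.1977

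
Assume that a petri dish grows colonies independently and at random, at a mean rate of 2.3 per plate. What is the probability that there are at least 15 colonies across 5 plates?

0.1847

Over the interval, μ = 2.3 × 5 = 11.5 (5 plates).
P(N ≥ 15) = 1 − P(N ≤ 14) = 1 − Σ_{j=0}^{14} e^(−μ) μ^j/j! ≈ 0.1847.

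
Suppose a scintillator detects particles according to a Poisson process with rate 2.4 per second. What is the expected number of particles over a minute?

E[N] = λt = 2.4 × 60 = 144 (a minute = 60 seconds).

144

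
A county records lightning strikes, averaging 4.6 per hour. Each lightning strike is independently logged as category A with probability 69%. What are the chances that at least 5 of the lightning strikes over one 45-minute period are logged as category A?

0.0934

Thinning: the lightning strikes that are logged as category A themselves form a Poisson process with rate 0.69 × 4.6 = 3.174 per hour.
Over the interval, μ = 3.174 × 0.75 = 2.3805 (a 45-minute period = 0.75 hours).
P(N ≥ 5) = 1 − P(N ≤ 4) ≈ 0.0934.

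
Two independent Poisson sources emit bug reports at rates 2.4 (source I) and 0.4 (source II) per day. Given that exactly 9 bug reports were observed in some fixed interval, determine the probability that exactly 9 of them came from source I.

Given the total, each event is independently from source I with probability p = λ_I/(λ_I+λ_II) = 2.4/2.8 ≈ 0.8571.
So K ~ Binomial(9, 2.4/2.8): P(K = 9) = C(9,9) · (2.4/2.8)^9 · (0.4/2.8)^0 ≈ 0.2497.

0.2497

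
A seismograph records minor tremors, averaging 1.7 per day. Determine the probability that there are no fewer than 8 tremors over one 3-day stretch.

0.1440

Over the interval, μ = 1.7 × 3 = 5.1 (a 3-day stretch = 3 days).
P(N ≥ 8) = 1 − P(N ≤ 7) = 1 − Σ_{j=0}^{7} e^(−μ) μ^j/j! ≈ 0.1440.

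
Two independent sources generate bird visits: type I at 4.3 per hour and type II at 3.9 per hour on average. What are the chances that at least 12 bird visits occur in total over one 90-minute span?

0.5722

Independent Poisson processes superpose: combined rate λ = 4.3 + 3.9 = 8.2 per hour.
Over the interval, μ = 8.2 × 1.5 = 12.3 (a 90-minute span = 1.5 hours).
P(N ≥ 12) = 1 − P(N ≤ 11) ≈ 0.5722.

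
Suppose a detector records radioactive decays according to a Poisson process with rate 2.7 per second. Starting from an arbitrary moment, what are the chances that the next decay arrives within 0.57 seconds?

0.7854

Inter-arrival times are exponential with rate λ = 2.7 per second.
P(T ≤ 0.57) = 1 − e^(−λt) = 1 − e^(−2.7 × 0.57) = 1 − e^(−1.539) ≈ 0.7854.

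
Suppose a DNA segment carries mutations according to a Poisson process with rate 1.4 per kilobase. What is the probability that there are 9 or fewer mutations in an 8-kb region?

0.3192

Over the interval, μ = 1.4 × 8 = 11.2 (an 8-kb region = 8 kilobases).
P(N ≤ 9) = Σ_{j=0}^{9} e^(−μ) μ^j/j! ≈ 0.3192.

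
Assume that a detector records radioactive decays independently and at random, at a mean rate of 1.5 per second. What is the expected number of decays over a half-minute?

45

E[N] = λt = 1.5 × 30 = 45 (a half-minute = 30 seconds).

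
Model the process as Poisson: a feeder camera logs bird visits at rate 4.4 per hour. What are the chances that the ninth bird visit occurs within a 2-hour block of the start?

0.5177

Over the interval, μ = 4.4 × 2 = 8.8 (a 2-hour block = 2 hours).
The ninth arrival falls in the interval iff at least 9 events occur there: P(S_9 ≤ t) = P(N ≥ 9) = 1 − P(N ≤ 8) ≈ 0.5177.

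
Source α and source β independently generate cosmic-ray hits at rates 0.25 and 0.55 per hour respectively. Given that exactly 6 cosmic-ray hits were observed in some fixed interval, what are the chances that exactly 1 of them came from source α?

0.2880

Given the total, each event is independently from source α with probability p = λ_α/(λ_α+λ_β) = 0.25/0.8 = 0.3125.
So K ~ Binomial(6, 0.25/0.8): P(K = 1) = C(6,1) · (0.25/0.8)^1 · (0.55/0.8)^5 ≈ 0.2880.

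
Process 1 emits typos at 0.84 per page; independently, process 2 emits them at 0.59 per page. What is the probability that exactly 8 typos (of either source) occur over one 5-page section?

0.1330

Independent Poisson processes superpose: combined rate λ = 0.84 + 0.59 = 1.43 per page.
Over the interval, μ = 1.43 × 5 = 7.15 (a 5-page section = 5 pages).
P(N = 8) = e^(−7.15) · 7.15^8/8! ≈ 0.1330.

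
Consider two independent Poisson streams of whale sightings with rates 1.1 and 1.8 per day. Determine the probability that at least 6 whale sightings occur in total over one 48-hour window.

0.5217

Independent Poisson processes superpose: combined rate λ = 1.1 + 1.8 = 2.9 per day.
Over the interval, μ = 2.9 × 2 = 5.8 (a 48-hour window = 2 days).
P(N ≥ 6) = 1 − P(N ≤ 5) ≈ 0.5217.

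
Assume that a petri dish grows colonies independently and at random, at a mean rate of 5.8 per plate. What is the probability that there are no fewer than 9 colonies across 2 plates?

0.8170

Over the interval, μ = 5.8 × 2 = 11.6 (2 plates).
P(N ≥ 9) = 1 − P(N ≤ 8) = 1 − Σ_{j=0}^{8} e^(−μ) μ^j/j! ≈ 0.8170.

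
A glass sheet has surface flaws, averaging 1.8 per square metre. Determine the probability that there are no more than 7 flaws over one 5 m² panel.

0.3239

Over the interval, μ = 1.8 × 5 = 9 (a 5 m² panel = 5 square metres).
P(N ≤ 7) = Σ_{j=0}^{7} e^(−μ) μ^j/j! ≈ 0.3239.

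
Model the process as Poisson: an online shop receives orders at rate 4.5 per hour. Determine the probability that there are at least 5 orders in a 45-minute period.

Over the interval, μ = 4.5 × 0.75 = 3.375 (a 45-minute period = 0.75 hours).
P(N ≥ 5) = 1 − P(N ≤ 4) = 1 − Σ_{j=0}^{4} e^(−μ) μ^j/j! ≈ 0.2512.

0.2512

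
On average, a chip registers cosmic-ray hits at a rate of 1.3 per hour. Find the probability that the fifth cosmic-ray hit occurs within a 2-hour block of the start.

Over the interval, μ = 1.3 × 2 = 2.6 (a 2-hour block = 2 hours).
The fifth arrival falls in the interval iff at least 5 events occur there: P(S_5 ≤ t) = P(N ≥ 5) = 1 − P(N ≤ 4) ≈ 0.1226.

0.1226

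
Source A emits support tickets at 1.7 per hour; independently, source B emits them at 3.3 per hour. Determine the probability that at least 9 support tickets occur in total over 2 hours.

Independent Poisson processes superpose: combined rate λ = 1.7 + 3.3 = 5 per hour.
Over the interval, μ = 5 × 2 = 10 (2 hours).
P(N ≥ 9) = 1 − P(N ≤ 8) ≈ 0.6672.

0.6672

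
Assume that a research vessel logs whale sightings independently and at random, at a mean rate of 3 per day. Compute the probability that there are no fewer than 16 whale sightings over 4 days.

Over the interval, μ = 3 × 4 = 12 (4 days).
P(N ≥ 16) = 1 − P(N ≤ 15) = 1 − Σ_{j=0}^{15} e^(−μ) μ^j/j! ≈ 0.1556.

0.1556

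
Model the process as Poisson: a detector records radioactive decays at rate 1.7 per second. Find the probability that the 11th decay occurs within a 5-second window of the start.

Over the interval, μ = 1.7 × 5 = 8.5 (a 5-second window = 5 seconds).
The 11th arrival falls in the interval iff at least 11 events occur there: P(S_11 ≤ t) = P(N ≥ 11) = 1 − P(N ≤ 10) ≈ 0.2366.

0.2366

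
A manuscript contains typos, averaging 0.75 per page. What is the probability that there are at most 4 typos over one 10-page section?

0.1321

Over the interval, μ = 0.75 × 10 = 7.5 (a 10-page section = 10 pages).
P(N ≤ 4) = Σ_{j=0}^{4} e^(−μ) μ^j/j! ≈ 0.1321.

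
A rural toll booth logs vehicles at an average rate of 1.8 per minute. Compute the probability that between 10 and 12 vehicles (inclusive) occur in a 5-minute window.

Over the interval, μ = 1.8 × 5 = 9 (a 5-minute window = 5 minutes).
P(10 ≤ N ≤ 12) = Σ_{j=10}^{12} e^(−9) · 9^j/j! ≈ 0.2884.

0.2884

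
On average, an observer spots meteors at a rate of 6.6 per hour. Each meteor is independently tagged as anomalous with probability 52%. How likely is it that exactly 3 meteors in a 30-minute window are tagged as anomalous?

0.1514

Thinning: the meteors that are tagged as anomalous themselves form a Poisson process with rate 0.52 × 6.6 = 3.432 per hour.
Over the interval, μ = 3.432 × 0.5 = 1.716 (a 30-minute window = 0.5 hours).
P(N = 3) = e^(−1.716) · 1.716^3/3! ≈ 0.1514.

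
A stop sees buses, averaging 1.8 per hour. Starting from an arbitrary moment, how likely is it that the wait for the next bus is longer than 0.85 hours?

0.2165

The wait for the next event is exponential with rate λ = 1.8 per hour.
P(T > 0.85) = e^(−λt) = e^(−1.8 × 0.85) = e^(−1.53) ≈ 0.2165.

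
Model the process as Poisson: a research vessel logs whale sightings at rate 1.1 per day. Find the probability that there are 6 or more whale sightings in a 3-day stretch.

0.1171

Over the interval, μ = 1.1 × 3 = 3.3 (a 3-day stretch = 3 days).
P(N ≥ 6) = 1 − P(N ≤ 5) = 1 − Σ_{j=0}^{5} e^(−μ) μ^j/j! ≈ 0.1171.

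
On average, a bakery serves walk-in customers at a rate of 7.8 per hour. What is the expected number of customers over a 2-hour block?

15.6

E[N] = λt = 7.8 × 2 = 15.6 (a 2-hour block = 2 hours).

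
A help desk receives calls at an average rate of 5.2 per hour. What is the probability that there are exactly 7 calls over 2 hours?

0.0795

Over the interval, μ = 5.2 × 2 = 10.4 (2 hours).
P(N = 7) = e^(−μ) μ^7/7! = e^(−10.4) · 10.4^7/5040 ≈ 0.0795.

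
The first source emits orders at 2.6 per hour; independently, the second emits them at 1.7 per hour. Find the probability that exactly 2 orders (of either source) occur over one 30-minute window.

0.2692

Independent Poisson processes superpose: combined rate λ = 2.6 + 1.7 = 4.3 per hour.
Over the interval, μ = 4.3 × 0.5 = 2.15 (a 30-minute window = 0.5 hours).
P(N = 2) = e^(−2.15) · 2.15^2/2! ≈ 0.2692.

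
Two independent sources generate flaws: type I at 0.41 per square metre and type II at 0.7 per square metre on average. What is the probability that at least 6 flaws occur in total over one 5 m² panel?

Independent Poisson processes superpose: combined rate λ = 0.41 + 0.7 = 1.11 per square metre.
Over the interval, μ = 1.11 × 5 = 5.55 (a 5 m² panel = 5 square metres).
P(N ≥ 6) = 1 − P(N ≤ 5) ≈ 0.4796.

0.4796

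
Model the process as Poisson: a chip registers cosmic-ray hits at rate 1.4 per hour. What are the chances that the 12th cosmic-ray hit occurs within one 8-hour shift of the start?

Over the interval, μ = 1.4 × 8 = 11.2 (an 8-hour shift = 8 hours).
The 12th arrival falls in the interval iff at least 12 events occur there: P(S_12 ≤ t) = P(N ≥ 12) = 1 − P(N ≤ 11) ≈ 0.4446.

0.4446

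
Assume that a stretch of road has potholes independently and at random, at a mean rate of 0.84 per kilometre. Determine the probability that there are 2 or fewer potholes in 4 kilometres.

0.3475

Over the interval, μ = 0.84 × 4 = 3.36 (4 kilometres).
P(N ≤ 2) = Σ_{j=0}^{2} e^(−μ) μ^j/j! ≈ 0.3475.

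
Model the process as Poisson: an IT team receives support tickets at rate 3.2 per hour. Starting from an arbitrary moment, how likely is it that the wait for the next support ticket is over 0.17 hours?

The wait for the next event is exponential with rate λ = 3.2 per hour.
P(T > 0.17) = e^(−λt) = e^(−3.2 × 0.17) = e^(−0.544) ≈ 0.5804.

0.5804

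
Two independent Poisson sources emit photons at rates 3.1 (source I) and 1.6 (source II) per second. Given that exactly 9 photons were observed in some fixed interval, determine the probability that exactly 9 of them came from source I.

0.0236

Given the total, each event is independently from source I with probability p = λ_I/(λ_I+λ_II) = 3.1/4.7 ≈ 0.6596.
So K ~ Binomial(9, 3.1/4.7): P(K = 9) = C(9,9) · (3.1/4.7)^9 · (1.6/4.7)^0 ≈ 0.0236.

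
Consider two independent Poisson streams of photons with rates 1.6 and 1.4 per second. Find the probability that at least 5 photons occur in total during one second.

0.1847

Independent Poisson processes superpose: combined rate λ = 1.6 + 1.4 = 3 per second.
So μ = 3.
P(N ≥ 5) = 1 − P(N ≤ 4) ≈ 0.1847.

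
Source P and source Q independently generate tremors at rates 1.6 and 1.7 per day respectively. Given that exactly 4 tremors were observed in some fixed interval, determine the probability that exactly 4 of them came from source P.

0.0553

Given the total, each event is independently from source P with probability p = λ_P/(λ_P+λ_Q) = 1.6/3.3 ≈ 0.4848.
So K ~ Binomial(4, 1.6/3.3): P(K = 4) = C(4,4) · (1.6/3.3)^4 · (1.7/3.3)^0 ≈ 0.0553.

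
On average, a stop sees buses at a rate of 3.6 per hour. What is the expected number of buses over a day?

E[N] = λt = 3.6 × 24 = 86.4 (a day = 24 hours).

86.4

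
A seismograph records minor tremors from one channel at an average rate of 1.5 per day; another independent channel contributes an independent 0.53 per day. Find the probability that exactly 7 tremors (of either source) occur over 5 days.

0.0860

Independent Poisson processes superpose: combined rate λ = 1.5 + 0.53 = 2.03 per day.
Over the interval, μ = 2.03 × 5 = 10.15 (5 days).
P(N = 7) = e^(−10.15) · 10.15^7/7! ≈ 0.0860.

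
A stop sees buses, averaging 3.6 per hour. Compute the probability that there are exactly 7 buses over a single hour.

With mean μ = 3.6 per hour,
P(N = 7) = e^(−μ) μ^7/7! = e^(−3.6) · 3.6^7/5040 ≈ 0.0425.

0.0425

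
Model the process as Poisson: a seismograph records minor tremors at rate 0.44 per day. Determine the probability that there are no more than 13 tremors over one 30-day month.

Over the interval, μ = 0.44 × 30 = 13.2 (a 30-day month = 30 days).
P(N ≤ 13) = Σ_{j=0}^{13} e^(−μ) μ^j/j! ≈ 0.5511.

0.5511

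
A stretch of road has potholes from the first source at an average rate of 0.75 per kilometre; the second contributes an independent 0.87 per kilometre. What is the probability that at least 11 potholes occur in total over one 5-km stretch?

0.1942

Independent Poisson processes superpose: combined rate λ = 0.75 + 0.87 = 1.62 per kilometre.
Over the interval, μ = 1.62 × 5 = 8.1 (a 5-km stretch = 5 kilometres).
P(N ≥ 11) = 1 − P(N ≤ 10) ≈ 0.1942.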